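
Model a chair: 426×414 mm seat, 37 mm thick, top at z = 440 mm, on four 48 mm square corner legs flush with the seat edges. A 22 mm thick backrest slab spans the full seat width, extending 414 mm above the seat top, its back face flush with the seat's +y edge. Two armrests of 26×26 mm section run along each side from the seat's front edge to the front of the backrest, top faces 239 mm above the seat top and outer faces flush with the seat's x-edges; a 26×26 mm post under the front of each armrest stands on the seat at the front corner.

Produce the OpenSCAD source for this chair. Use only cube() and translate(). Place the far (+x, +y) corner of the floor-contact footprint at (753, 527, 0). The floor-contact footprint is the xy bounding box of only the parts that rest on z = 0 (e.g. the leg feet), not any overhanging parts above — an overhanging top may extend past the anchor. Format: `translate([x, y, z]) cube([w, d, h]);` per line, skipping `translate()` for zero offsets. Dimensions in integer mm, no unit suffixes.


translate([327, 113, 403]) cube([426, 414, 37]);
translate([327, 113, 0]) cube([48, 48, 403]);
translate([705, 113, 0]) cube([48, 48, 403]);
translate([327, 479, 0]) cube([48, 48, 403]);
translate([705, 479, 0]) cube([48, 48, 403]);
translate([327, 505, 440]) cube([426, 22, 414]);
translate([327, 113, 653]) cube([26, 392, 26]);
translate([727, 113, 653]) cube([26, 392, 26]);
translate([327, 113, 440]) cube([26, 26, 213]);
translate([727, 113, 440]) cube([26, 26, 213]);


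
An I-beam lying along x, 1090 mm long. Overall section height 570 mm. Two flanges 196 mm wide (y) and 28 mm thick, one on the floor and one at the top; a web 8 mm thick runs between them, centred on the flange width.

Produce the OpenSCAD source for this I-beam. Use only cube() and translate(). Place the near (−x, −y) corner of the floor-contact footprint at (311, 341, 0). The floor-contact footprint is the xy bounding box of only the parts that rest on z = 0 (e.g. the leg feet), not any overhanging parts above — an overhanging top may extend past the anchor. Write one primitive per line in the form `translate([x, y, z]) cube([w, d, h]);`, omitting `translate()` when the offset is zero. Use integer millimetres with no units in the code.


translate([311, 341, 0]) cube([1090, 196, 28]);
translate([311, 435, 28]) cube([1090, 8, 514]);
translate([311, 341, 542]) cube([1090, 196, 28]);


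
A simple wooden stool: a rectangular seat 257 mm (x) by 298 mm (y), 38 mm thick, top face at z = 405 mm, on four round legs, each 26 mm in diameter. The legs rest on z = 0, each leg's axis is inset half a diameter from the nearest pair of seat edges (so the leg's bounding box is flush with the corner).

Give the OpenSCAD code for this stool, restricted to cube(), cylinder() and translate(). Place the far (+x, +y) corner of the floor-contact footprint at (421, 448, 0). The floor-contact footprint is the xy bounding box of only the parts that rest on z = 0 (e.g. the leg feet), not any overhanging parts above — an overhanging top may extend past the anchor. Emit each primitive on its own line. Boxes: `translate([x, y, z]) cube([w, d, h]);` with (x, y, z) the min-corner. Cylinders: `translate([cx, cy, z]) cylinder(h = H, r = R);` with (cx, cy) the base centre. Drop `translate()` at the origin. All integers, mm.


translate([164, 150, 367]) cube([257, 298, 38]);
translate([177, 163, 0]) cylinder(h = 367, r = 13);
translate([408, 163, 0]) cylinder(h = 367, r = 13);
translate([177, 435, 0]) cylinder(h = 367, r = 13);
translate([408, 435, 0]) cylinder(h = 367, r = 13);


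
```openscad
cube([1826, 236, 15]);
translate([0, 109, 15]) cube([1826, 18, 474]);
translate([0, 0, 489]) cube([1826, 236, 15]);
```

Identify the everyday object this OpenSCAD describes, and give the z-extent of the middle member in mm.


An I-beam. The web height is 474 mm.

Two wide flanges with a thin centred web — an I-beam. Overall 504 mm minus two 15 mm flanges gives a web of 504 − 2·15 = 474 mm.


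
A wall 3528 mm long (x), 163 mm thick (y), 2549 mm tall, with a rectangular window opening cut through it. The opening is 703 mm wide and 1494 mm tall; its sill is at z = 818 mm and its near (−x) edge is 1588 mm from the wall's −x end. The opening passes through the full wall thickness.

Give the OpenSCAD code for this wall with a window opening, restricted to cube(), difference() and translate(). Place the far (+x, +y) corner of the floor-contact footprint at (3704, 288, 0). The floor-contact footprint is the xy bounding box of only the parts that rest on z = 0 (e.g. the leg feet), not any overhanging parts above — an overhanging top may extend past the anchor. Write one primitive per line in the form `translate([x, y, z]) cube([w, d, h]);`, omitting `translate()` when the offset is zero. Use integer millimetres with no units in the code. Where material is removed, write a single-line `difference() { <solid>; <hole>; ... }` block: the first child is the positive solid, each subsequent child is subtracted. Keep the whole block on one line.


difference() { translate([176, 125, 0]) cube([3528, 163, 2549]); translate([1764, 125, 818]) cube([703, 163, 1494]); }


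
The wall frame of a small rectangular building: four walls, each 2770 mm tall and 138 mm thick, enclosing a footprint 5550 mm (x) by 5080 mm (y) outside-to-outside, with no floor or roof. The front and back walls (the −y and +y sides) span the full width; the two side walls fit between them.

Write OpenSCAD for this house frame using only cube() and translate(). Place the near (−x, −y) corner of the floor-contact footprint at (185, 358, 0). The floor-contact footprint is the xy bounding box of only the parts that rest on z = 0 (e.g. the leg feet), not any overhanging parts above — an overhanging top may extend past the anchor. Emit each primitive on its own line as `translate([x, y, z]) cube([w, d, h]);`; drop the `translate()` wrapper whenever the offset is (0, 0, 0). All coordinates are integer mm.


translate([185, 358, 0]) cube([5550, 138, 2770]);
translate([185, 5300, 0]) cube([5550, 138, 2770]);
translate([185, 496, 0]) cube([138, 4804, 2770]);
translate([5597, 496, 0]) cube([138, 4804, 2770]);


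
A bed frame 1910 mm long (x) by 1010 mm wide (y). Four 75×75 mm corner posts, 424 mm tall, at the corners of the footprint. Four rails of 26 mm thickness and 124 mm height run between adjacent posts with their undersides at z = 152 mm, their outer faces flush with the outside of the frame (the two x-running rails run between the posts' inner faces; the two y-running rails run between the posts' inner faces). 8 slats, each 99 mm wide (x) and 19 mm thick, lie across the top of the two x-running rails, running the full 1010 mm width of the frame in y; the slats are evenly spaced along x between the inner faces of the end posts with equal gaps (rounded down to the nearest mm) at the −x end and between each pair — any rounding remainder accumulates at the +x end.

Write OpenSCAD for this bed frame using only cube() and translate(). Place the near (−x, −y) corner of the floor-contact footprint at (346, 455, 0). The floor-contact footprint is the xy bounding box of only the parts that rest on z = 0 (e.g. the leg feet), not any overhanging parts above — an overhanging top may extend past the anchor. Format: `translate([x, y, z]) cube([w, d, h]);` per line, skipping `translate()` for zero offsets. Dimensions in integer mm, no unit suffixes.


translate([346, 455, 0]) cube([75, 75, 424]);
translate([346, 1390, 0]) cube([75, 75, 424]);
translate([2181, 455, 0]) cube([75, 75, 424]);
translate([2181, 1390, 0]) cube([75, 75, 424]);
translate([421, 455, 152]) cube([1760, 26, 124]);
translate([421, 1439, 152]) cube([1760, 26, 124]);
translate([346, 530, 152]) cube([26, 860, 124]);
translate([2230, 530, 152]) cube([26, 860, 124]);
translate([528, 455, 276]) cube([99, 1010, 19]);
translate([734, 455, 276]) cube([99, 1010, 19]);
translate([940, 455, 276]) cube([99, 1010, 19]);
translate([1146, 455, 276]) cube([99, 1010, 19]);
translate([1352, 455, 276]) cube([99, 1010, 19]);
translate([1558, 455, 276]) cube([99, 1010, 19]);
translate([1764, 455, 276]) cube([99, 1010, 19]);
translate([1970, 455, 276]) cube([99, 1010, 19]);


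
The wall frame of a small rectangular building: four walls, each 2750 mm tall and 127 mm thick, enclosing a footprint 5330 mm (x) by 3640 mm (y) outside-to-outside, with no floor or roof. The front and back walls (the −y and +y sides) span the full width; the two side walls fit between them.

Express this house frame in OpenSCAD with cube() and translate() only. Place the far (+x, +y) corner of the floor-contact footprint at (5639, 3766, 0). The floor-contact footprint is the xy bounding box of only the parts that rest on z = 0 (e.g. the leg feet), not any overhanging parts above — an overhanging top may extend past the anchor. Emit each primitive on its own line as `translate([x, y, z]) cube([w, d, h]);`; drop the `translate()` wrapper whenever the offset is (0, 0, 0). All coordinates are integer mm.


translate([309, 126, 0]) cube([5330, 127, 2750]);
translate([309, 3639, 0]) cube([5330, 127, 2750]);
translate([309, 253, 0]) cube([127, 3386, 2750]);
translate([5512, 253, 0]) cube([127, 3386, 2750]);


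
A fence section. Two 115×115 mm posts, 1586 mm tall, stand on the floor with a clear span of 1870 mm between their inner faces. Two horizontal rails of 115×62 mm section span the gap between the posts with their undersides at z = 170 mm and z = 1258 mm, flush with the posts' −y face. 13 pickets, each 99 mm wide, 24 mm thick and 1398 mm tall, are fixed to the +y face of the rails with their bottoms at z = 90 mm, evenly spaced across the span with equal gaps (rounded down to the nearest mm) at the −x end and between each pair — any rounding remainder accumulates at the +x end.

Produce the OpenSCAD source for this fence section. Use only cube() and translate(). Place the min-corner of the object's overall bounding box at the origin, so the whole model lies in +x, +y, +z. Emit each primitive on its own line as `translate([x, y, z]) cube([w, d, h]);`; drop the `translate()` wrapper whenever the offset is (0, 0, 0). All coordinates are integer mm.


cube([115, 115, 1586]);
translate([1985, 0, 0]) cube([115, 115, 1586]);
translate([115, 0, 170]) cube([1870, 115, 62]);
translate([115, 0, 1258]) cube([1870, 115, 62]);
translate([156, 115, 90]) cube([99, 24, 1398]);
translate([296, 115, 90]) cube([99, 24, 1398]);
translate([436, 115, 90]) cube([99, 24, 1398]);
translate([576, 115, 90]) cube([99, 24, 1398]);
translate([716, 115, 90]) cube([99, 24, 1398]);
translate([856, 115, 90]) cube([99, 24, 1398]);
translate([996, 115, 90]) cube([99, 24, 1398]);
translate([1136, 115, 90]) cube([99, 24, 1398]);
translate([1276, 115, 90]) cube([99, 24, 1398]);
translate([1416, 115, 90]) cube([99, 24, 1398]);
translate([1556, 115, 90]) cube([99, 24, 1398]);
translate([1696, 115, 90]) cube([99, 24, 1398]);
translate([1836, 115, 90]) cube([99, 24, 1398]);


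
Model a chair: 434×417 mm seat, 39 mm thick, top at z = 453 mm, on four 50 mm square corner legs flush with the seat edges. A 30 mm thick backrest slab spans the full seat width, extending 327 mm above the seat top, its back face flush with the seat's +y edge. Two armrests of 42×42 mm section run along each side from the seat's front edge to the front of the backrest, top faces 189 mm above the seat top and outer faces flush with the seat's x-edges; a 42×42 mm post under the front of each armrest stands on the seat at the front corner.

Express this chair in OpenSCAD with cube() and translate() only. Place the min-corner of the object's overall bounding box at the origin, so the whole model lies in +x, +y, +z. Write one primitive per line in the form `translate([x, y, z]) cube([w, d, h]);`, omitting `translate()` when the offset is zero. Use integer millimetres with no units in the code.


translate([0, 0, 414]) cube([434, 417, 39]);
cube([50, 50, 414]);
translate([384, 0, 0]) cube([50, 50, 414]);
translate([0, 367, 0]) cube([50, 50, 414]);
translate([384, 367, 0]) cube([50, 50, 414]);
translate([0, 387, 453]) cube([434, 30, 327]);
translate([0, 0, 600]) cube([42, 387, 42]);
translate([392, 0, 600]) cube([42, 387, 42]);
translate([0, 0, 453]) cube([42, 42, 147]);
translate([392, 0, 453]) cube([42, 42, 147]);


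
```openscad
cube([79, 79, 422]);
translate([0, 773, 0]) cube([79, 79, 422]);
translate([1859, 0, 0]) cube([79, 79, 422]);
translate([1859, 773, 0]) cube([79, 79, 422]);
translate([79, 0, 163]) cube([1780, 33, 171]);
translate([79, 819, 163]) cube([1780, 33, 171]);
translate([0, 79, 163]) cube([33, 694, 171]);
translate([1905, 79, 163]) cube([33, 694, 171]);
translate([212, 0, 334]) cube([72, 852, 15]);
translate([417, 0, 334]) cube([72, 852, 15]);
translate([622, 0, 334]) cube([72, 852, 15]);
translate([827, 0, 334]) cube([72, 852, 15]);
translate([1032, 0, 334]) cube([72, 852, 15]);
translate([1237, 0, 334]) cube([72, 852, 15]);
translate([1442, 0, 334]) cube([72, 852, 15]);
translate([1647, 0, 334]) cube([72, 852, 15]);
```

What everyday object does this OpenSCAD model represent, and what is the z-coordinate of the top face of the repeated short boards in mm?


A bed frame. The slat-top height is 349 mm.

Four posts, four rails, and a row of slats — a bed frame. Slats sit on the rails at z = 163 + 171 = 334; with slat thickness 15, the top is 349 mm.


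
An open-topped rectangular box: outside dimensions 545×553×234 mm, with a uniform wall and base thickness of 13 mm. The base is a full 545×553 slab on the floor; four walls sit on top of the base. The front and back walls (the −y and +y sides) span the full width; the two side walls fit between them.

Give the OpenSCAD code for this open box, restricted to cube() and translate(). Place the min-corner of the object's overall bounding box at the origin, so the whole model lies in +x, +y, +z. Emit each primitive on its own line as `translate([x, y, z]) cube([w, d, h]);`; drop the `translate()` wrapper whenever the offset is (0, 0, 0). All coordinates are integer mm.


cube([545, 553, 13]);
translate([0, 0, 13]) cube([545, 13, 221]);
translate([0, 540, 13]) cube([545, 13, 221]);
translate([0, 13, 13]) cube([13, 527, 221]);
translate([532, 13, 13]) cube([13, 527, 221]);


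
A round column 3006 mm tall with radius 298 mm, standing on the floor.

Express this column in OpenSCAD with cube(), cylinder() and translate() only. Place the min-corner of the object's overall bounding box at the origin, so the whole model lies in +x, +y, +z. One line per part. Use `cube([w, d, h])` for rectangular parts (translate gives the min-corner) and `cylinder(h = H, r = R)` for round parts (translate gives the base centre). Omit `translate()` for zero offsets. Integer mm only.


translate([298, 298, 0]) cylinder(h = 3006, r = 298);


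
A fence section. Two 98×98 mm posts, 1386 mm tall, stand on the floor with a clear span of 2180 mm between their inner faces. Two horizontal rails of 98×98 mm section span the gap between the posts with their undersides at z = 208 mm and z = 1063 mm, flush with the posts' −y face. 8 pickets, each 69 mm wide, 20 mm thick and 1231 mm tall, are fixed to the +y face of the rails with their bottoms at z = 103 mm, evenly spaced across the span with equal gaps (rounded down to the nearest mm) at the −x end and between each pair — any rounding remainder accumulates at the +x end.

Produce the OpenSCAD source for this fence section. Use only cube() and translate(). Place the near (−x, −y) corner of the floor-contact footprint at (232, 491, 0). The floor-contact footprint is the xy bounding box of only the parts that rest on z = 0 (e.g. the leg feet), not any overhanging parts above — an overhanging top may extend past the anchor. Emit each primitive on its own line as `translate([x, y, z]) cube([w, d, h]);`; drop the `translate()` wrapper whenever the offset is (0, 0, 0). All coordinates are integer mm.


translate([232, 491, 0]) cube([98, 98, 1386]);
translate([2510, 491, 0]) cube([98, 98, 1386]);
translate([330, 491, 208]) cube([2180, 98, 98]);
translate([330, 491, 1063]) cube([2180, 98, 98]);
translate([510, 589, 103]) cube([69, 20, 1231]);
translate([759, 589, 103]) cube([69, 20, 1231]);
translate([1008, 589, 103]) cube([69, 20, 1231]);
translate([1257, 589, 103]) cube([69, 20, 1231]);
translate([1506, 589, 103]) cube([69, 20, 1231]);
translate([1755, 589, 103]) cube([69, 20, 1231]);
translate([2004, 589, 103]) cube([69, 20, 1231]);
translate([2253, 589, 103]) cube([69, 20, 1231]);


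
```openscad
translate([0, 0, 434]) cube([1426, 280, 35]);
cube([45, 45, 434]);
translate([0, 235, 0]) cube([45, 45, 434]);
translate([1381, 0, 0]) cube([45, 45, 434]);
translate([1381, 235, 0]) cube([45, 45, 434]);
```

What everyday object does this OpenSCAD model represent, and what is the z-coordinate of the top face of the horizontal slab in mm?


A bench. The seat-top height is 469 mm.

A long slab on four corner posts — a bench. The slab sits at z = 434 with thickness 35, so the top is 434 + 35 = 469 mm.


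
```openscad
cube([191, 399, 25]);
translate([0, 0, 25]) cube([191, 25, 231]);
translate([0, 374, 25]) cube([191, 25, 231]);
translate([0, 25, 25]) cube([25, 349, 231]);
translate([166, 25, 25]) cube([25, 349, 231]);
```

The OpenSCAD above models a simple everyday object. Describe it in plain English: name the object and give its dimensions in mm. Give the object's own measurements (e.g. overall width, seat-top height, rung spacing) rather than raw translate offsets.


An open-topped rectangular box: outside dimensions 191×399×256 mm, with a uniform wall and base thickness of 25 mm. The base is a full 191×399 slab on the floor; four walls sit on top of the base. The front and back walls (the −y and +y sides) span the full width; the two side walls fit between them.


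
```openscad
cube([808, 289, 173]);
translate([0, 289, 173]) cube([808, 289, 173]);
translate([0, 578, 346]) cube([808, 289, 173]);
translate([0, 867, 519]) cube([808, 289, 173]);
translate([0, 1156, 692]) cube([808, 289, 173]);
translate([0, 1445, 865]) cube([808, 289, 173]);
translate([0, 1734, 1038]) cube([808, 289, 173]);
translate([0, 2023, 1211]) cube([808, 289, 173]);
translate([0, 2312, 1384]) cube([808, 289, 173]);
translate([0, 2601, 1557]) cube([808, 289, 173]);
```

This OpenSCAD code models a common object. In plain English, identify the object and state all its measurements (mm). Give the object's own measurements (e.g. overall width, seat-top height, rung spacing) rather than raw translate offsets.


A straight staircase of 10 solid steps. Each step is 808 mm wide (x), 289 mm deep (y, the going) and 173 mm tall (the rise). The first step rests on the floor; each subsequent step sits one going further in +y and one rise higher in +z, directly behind and above the previous step with no overlap.


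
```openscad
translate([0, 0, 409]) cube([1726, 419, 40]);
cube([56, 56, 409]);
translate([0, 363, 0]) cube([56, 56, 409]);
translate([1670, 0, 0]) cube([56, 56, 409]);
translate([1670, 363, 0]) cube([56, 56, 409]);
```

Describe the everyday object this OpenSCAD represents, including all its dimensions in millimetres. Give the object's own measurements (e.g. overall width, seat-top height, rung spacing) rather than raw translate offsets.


A long wooden bench with a 1726 mm (x) × 419 mm (y) seat, 40 mm thick, its top surface 449 mm above the floor. Four 56 mm square legs at the seat corners, flush with the edges, run from z = 0 to the seat underside.


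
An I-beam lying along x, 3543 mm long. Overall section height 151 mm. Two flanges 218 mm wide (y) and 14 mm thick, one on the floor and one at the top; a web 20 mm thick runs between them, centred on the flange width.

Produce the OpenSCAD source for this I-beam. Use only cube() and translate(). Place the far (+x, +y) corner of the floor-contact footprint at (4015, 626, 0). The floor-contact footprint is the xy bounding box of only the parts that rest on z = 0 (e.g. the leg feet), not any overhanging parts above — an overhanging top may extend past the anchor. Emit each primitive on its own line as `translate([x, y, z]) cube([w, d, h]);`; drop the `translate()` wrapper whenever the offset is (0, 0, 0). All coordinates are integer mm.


translate([472, 408, 0]) cube([3543, 218, 14]);
translate([472, 507, 14]) cube([3543, 20, 123]);
translate([472, 408, 137]) cube([3543, 218, 14]);


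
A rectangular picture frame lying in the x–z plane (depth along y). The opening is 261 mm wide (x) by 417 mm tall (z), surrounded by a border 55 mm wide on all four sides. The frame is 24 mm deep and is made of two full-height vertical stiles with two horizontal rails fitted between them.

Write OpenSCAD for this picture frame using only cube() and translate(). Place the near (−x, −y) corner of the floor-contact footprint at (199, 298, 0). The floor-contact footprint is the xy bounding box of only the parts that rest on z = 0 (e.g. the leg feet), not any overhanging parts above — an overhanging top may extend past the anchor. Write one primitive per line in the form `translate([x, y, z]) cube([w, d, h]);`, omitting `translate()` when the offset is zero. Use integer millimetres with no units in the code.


translate([199, 298, 0]) cube([55, 24, 527]);
translate([515, 298, 0]) cube([55, 24, 527]);
translate([254, 298, 0]) cube([261, 24, 55]);
translate([254, 298, 472]) cube([261, 24, 55]);


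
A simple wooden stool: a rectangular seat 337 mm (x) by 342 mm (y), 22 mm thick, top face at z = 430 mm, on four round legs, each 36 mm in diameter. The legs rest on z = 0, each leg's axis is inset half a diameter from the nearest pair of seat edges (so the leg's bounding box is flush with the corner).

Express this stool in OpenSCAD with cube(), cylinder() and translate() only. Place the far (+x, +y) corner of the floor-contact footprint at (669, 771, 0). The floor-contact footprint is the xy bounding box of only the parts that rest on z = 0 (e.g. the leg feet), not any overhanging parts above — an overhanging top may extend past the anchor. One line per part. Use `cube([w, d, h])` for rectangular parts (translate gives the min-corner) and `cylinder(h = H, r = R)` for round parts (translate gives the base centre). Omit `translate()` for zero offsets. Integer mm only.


translate([332, 429, 408]) cube([337, 342, 22]);
translate([350, 447, 0]) cylinder(h = 408, r = 18);
translate([651, 447, 0]) cylinder(h = 408, r = 18);
translate([350, 753, 0]) cylinder(h = 408, r = 18);
translate([651, 753, 0]) cylinder(h = 408, r = 18);


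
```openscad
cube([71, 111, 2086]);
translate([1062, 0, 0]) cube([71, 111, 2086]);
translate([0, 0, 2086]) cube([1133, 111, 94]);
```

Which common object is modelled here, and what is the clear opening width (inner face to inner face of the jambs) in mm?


A door frame. The clear opening width is 991 mm.

Two 2086 mm tall posts with a header on top — a door frame. The left jamb is 71 mm wide at x = 0; the right jamb starts at x = 1062. The clear opening is 1062 − 71 = 991 mm.


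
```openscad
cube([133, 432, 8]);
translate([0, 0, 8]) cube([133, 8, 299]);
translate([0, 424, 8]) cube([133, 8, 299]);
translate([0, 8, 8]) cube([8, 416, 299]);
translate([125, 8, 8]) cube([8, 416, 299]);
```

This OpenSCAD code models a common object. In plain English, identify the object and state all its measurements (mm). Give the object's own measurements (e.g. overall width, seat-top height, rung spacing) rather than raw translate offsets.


An open-topped rectangular box: outside dimensions 133×432×307 mm, with a uniform wall and base thickness of 8 mm. The base is a full 133×432 slab on the floor; four walls sit on top of the base. The front and back walls (the −y and +y sides) span the full width; the two side walls fit between them.


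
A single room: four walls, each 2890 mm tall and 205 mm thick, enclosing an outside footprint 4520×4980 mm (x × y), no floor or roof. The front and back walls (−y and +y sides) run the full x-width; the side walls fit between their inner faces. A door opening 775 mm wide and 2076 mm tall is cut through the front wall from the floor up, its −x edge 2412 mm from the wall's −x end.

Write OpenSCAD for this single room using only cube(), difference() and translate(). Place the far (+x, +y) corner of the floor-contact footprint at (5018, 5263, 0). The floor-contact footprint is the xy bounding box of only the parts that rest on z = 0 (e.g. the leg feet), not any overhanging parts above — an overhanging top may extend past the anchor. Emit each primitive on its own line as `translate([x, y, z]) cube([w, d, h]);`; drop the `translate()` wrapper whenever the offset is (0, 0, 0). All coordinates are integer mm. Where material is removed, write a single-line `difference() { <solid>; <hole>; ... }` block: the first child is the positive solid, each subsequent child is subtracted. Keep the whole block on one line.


difference() { translate([498, 283, 0]) cube([4520, 205, 2890]); translate([2910, 283, 0]) cube([775, 205, 2076]); }
translate([498, 5058, 0]) cube([4520, 205, 2890]);
translate([498, 488, 0]) cube([205, 4570, 2890]);
translate([4813, 488, 0]) cube([205, 4570, 2890]);


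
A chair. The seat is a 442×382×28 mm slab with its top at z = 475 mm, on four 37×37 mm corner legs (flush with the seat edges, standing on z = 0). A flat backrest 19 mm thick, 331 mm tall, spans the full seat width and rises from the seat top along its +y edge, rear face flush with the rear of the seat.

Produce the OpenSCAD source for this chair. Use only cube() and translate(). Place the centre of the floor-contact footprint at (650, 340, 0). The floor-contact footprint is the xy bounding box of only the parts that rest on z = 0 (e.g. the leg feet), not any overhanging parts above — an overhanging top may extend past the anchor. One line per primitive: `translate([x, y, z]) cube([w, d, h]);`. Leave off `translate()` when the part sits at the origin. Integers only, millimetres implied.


translate([429, 149, 447]) cube([442, 382, 28]);
translate([429, 149, 0]) cube([37, 37, 447]);
translate([834, 149, 0]) cube([37, 37, 447]);
translate([429, 494, 0]) cube([37, 37, 447]);
translate([834, 494, 0]) cube([37, 37, 447]);
translate([429, 512, 475]) cube([442, 19, 331]);


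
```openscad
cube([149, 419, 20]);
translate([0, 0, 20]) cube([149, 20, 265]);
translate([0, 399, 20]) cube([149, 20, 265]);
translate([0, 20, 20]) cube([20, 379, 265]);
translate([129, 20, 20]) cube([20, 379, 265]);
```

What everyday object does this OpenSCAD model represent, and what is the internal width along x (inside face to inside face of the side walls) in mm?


An open box. The internal width is 109 mm.

A 149×419 base slab with four walls standing on it — an open box. The base is 149 mm wide and the walls are 20 mm thick, so the internal width is 149 − 2 × 20 = 109 mm.


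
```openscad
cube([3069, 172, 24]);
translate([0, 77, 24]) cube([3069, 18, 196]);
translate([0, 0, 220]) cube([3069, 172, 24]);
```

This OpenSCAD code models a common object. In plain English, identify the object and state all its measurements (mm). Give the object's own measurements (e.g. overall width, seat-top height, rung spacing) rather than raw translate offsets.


An I-beam lying along x, 3069 mm long. Overall section height 244 mm. Two flanges 172 mm wide (y) and 24 mm thick, one on the floor and one at the top; a web 18 mm thick runs between them, centred on the flange width.


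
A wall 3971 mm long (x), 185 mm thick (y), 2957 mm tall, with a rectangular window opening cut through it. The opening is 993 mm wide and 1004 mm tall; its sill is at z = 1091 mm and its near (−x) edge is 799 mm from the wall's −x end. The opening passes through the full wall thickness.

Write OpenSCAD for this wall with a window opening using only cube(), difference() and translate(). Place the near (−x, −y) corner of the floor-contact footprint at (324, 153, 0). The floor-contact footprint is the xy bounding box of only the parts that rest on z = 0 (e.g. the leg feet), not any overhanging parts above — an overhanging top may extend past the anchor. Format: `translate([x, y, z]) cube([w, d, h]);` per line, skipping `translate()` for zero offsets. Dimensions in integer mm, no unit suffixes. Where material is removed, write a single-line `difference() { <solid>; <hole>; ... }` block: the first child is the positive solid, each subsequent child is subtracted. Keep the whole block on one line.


difference() { translate([324, 153, 0]) cube([3971, 185, 2957]); translate([1123, 153, 1091]) cube([993, 185, 1004]); }


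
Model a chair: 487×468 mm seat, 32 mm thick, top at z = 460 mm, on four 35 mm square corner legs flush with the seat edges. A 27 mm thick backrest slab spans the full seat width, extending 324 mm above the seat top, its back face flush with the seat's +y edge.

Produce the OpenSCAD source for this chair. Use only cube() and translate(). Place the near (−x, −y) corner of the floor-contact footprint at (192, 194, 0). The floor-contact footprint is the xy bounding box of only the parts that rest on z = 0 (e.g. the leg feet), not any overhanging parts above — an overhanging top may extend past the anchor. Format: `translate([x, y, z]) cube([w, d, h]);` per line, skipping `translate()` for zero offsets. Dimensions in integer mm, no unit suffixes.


// leg_h = 460 - 32 = 428
translate([192, 194, 428]) cube([487, 468, 32]);
translate([192, 194, 0]) cube([35, 35, 428]);
translate([644, 194, 0]) cube([35, 35, 428]);
translate([192, 627, 0]) cube([35, 35, 428]);
translate([644, 627, 0]) cube([35, 35, 428]);
translate([192, 635, 460]) cube([487, 27, 324]);


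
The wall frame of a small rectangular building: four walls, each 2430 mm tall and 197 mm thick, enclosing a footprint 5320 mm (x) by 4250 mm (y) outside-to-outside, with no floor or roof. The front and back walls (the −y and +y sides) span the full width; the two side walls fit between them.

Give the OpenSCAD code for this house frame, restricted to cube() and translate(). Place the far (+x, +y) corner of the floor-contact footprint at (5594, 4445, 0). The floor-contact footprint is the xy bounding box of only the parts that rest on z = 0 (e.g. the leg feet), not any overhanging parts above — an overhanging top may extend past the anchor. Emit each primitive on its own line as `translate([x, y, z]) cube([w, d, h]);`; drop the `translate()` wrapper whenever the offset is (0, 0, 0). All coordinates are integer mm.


translate([274, 195, 0]) cube([5320, 197, 2430]);
translate([274, 4248, 0]) cube([5320, 197, 2430]);
translate([274, 392, 0]) cube([197, 3856, 2430]);
translate([5397, 392, 0]) cube([197, 3856, 2430]);


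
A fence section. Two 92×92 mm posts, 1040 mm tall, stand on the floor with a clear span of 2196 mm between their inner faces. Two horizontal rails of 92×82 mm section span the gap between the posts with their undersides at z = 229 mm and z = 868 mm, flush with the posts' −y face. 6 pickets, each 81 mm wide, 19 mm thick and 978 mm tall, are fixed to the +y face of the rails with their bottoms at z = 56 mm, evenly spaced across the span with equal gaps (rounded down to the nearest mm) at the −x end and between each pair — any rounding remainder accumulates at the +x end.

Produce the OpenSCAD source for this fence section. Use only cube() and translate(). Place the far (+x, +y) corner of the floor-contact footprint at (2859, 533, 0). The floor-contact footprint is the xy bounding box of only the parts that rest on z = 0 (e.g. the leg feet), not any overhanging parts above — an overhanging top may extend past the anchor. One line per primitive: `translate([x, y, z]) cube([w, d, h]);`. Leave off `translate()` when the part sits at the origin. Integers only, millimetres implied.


translate([479, 441, 0]) cube([92, 92, 1040]);
translate([2767, 441, 0]) cube([92, 92, 1040]);
translate([571, 441, 229]) cube([2196, 92, 82]);
translate([571, 441, 868]) cube([2196, 92, 82]);
translate([815, 533, 56]) cube([81, 19, 978]);
translate([1140, 533, 56]) cube([81, 19, 978]);
translate([1465, 533, 56]) cube([81, 19, 978]);
translate([1790, 533, 56]) cube([81, 19, 978]);
translate([2115, 533, 56]) cube([81, 19, 978]);
translate([2440, 533, 56]) cube([81, 19, 978]);


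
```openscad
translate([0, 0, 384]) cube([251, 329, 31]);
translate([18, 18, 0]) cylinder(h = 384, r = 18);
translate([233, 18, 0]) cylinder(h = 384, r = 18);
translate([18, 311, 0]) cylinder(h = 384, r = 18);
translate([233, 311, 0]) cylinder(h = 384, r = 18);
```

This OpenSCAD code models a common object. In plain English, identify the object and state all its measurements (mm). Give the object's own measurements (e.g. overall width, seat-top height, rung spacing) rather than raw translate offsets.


A four-legged stool. The seat is a 251×329×31 mm slab whose top surface is at z = 415 mm; four round legs, each 36 mm in diameter, run from the floor (z = 0) to the underside of the seat, each leg's axis is inset half a diameter from the nearest pair of seat edges (so the leg's bounding box is flush with the corner).


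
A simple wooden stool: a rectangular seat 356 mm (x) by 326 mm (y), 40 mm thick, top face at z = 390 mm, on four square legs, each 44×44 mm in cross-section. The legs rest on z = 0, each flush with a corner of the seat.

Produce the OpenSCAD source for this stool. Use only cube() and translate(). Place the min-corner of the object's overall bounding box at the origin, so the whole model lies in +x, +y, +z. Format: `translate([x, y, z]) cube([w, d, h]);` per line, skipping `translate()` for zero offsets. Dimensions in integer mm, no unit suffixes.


translate([0, 0, 350]) cube([356, 326, 40]);
cube([44, 44, 350]);
translate([312, 0, 0]) cube([44, 44, 350]);
translate([0, 282, 0]) cube([44, 44, 350]);
translate([312, 282, 0]) cube([44, 44, 350]);


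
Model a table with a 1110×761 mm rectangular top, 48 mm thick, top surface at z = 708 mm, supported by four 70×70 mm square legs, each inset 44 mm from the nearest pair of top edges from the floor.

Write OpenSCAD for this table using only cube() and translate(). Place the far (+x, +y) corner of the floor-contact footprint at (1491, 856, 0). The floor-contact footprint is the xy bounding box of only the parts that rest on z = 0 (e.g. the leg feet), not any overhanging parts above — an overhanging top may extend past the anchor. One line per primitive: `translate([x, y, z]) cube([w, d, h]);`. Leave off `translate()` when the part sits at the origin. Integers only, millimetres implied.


// leg_h = 708 - 48 = 660
translate([425, 139, 660]) cube([1110, 761, 48]);
translate([469, 183, 0]) cube([70, 70, 660]);
translate([1421, 183, 0]) cube([70, 70, 660]);
translate([469, 786, 0]) cube([70, 70, 660]);
translate([1421, 786, 0]) cube([70, 70, 660]);


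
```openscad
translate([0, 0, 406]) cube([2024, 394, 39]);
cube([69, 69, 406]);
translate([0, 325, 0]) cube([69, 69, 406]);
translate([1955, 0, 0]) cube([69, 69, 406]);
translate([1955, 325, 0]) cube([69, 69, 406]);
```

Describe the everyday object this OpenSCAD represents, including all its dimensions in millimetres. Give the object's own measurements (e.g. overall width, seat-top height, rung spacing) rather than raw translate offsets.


A long wooden bench with a 2024 mm (x) × 394 mm (y) seat, 39 mm thick, its top surface 445 mm above the floor. Four 69 mm square legs at the seat corners, flush with the edges, run from z = 0 to the seat underside.


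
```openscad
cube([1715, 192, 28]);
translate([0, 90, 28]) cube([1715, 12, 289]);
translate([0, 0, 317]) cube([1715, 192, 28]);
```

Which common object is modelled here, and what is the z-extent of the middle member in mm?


An I-beam. The web height is 289 mm.

Two wide flanges with a thin centred web — an I-beam. Overall 345 mm minus two 28 mm flanges gives a web of 345 − 2·28 = 289 mm.


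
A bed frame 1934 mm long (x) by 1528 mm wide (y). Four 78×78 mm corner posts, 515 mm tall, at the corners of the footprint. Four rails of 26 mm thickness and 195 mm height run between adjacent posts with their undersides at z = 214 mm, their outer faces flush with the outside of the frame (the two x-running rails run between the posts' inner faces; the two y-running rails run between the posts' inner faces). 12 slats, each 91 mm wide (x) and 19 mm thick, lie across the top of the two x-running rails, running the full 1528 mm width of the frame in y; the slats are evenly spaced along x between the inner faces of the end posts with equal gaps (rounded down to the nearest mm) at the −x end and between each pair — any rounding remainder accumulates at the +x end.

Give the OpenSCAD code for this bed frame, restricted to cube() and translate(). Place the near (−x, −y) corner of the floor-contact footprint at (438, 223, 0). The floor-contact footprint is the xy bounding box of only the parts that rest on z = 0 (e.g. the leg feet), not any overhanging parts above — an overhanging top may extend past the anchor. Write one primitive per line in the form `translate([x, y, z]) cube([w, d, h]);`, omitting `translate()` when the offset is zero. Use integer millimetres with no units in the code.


// slat z = rail_z + rail_h = 214 + 195 = 409
// slat gap = ⌊(1778 − 12·91) / 13⌋ = 52
translate([438, 223, 0]) cube([78, 78, 515]);
translate([438, 1673, 0]) cube([78, 78, 515]);
translate([2294, 223, 0]) cube([78, 78, 515]);
translate([2294, 1673, 0]) cube([78, 78, 515]);
translate([516, 223, 214]) cube([1778, 26, 195]);
translate([516, 1725, 214]) cube([1778, 26, 195]);
translate([438, 301, 214]) cube([26, 1372, 195]);
translate([2346, 301, 214]) cube([26, 1372, 195]);
translate([568, 223, 409]) cube([91, 1528, 19]);
translate([711, 223, 409]) cube([91, 1528, 19]);
translate([854, 223, 409]) cube([91, 1528, 19]);
translate([997, 223, 409]) cube([91, 1528, 19]);
translate([1140, 223, 409]) cube([91, 1528, 19]);
translate([1283, 223, 409]) cube([91, 1528, 19]);
translate([1426, 223, 409]) cube([91, 1528, 19]);
translate([1569, 223, 409]) cube([91, 1528, 19]);
translate([1712, 223, 409]) cube([91, 1528, 19]);
translate([1855, 223, 409]) cube([91, 1528, 19]);
translate([1998, 223, 409]) cube([91, 1528, 19]);
translate([2141, 223, 409]) cube([91, 1528, 19]);


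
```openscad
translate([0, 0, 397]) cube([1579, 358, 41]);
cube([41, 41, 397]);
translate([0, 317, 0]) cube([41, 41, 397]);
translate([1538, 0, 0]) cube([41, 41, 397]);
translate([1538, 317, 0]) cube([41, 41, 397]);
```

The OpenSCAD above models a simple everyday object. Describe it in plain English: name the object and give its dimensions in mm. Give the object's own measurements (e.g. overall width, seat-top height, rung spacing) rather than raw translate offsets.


A bench: a 1579×358 mm seat slab, 41 mm thick, top at z = 438 mm, on four 41×41 mm square legs flush with the seat corners and standing on z = 0.


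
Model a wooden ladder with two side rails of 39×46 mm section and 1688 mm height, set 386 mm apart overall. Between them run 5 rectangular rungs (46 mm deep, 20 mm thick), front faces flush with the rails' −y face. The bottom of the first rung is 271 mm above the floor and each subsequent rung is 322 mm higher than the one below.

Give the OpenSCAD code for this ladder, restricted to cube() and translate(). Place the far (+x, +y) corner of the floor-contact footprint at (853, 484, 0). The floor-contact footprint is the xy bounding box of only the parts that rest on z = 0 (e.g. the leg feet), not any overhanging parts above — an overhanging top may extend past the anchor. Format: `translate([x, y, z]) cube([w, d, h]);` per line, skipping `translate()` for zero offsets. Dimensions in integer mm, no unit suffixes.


// rung span = 386 - 2*39 = 308
// rung[k] z = 271 + k*322
translate([467, 438, 0]) cube([39, 46, 1688]);
translate([814, 438, 0]) cube([39, 46, 1688]);
translate([506, 438, 271]) cube([308, 46, 20]);
translate([506, 438, 593]) cube([308, 46, 20]);
translate([506, 438, 915]) cube([308, 46, 20]);
translate([506, 438, 1237]) cube([308, 46, 20]);
translate([506, 438, 1559]) cube([308, 46, 20]);


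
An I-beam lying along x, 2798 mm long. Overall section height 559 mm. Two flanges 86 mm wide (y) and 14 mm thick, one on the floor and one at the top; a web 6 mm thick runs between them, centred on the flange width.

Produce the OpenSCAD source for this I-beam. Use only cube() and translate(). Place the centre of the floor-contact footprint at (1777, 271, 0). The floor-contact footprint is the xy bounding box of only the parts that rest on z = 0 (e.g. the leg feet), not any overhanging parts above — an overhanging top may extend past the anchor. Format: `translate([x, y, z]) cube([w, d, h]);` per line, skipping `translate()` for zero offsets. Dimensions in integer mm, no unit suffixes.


translate([378, 228, 0]) cube([2798, 86, 14]);
translate([378, 268, 14]) cube([2798, 6, 531]);
translate([378, 228, 545]) cube([2798, 86, 14]);
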